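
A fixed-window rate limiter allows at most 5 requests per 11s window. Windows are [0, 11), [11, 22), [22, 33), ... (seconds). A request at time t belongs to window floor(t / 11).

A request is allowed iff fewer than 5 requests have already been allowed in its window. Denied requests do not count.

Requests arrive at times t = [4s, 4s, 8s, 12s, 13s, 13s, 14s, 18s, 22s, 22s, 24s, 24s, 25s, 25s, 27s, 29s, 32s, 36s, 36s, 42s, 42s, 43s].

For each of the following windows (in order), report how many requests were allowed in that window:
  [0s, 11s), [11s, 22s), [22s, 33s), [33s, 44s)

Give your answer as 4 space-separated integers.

Processing requests:
  req#1 t=4s (window 0): ALLOW
  req#2 t=4s (window 0): ALLOW
  req#3 t=8s (window 0): ALLOW
  req#4 t=12s (window 1): ALLOW
  req#5 t=13s (window 1): ALLOW
  req#6 t=13s (window 1): ALLOW
  req#7 t=14s (window 1): ALLOW
  req#8 t=18s (window 1): ALLOW
  req#9 t=22s (window 2): ALLOW
  req#10 t=22s (window 2): ALLOW
  req#11 t=24s (window 2): ALLOW
  req#12 t=24s (window 2): ALLOW
  req#13 t=25s (window 2): ALLOW
  req#14 t=25s (window 2): DENY
  req#15 t=27s (window 2): DENY
  req#16 t=29s (window 2): DENY
  req#17 t=32s (window 2): DENY
  req#18 t=36s (window 3): ALLOW
  req#19 t=36s (window 3): ALLOW
  req#20 t=42s (window 3): ALLOW
  req#21 t=42s (window 3): ALLOW
  req#22 t=43s (window 3): ALLOW

Allowed counts by window: 3 5 5 5

Answer: 3 5 5 5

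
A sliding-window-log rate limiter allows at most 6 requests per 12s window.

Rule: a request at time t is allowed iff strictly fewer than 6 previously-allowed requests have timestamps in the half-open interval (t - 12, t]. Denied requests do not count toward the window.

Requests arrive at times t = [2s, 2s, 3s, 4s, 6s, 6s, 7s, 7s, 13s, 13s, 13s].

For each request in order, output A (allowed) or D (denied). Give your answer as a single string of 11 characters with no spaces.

Answer: AAAAAADDDDD

Derivation:
Tracking allowed requests in the window:
  req#1 t=2s: ALLOW
  req#2 t=2s: ALLOW
  req#3 t=3s: ALLOW
  req#4 t=4s: ALLOW
  req#5 t=6s: ALLOW
  req#6 t=6s: ALLOW
  req#7 t=7s: DENY
  req#8 t=7s: DENY
  req#9 t=13s: DENY
  req#10 t=13s: DENY
  req#11 t=13s: DENY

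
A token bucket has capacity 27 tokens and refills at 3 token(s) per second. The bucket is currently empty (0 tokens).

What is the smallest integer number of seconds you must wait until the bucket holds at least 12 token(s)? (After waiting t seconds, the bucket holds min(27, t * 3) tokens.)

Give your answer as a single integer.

Need t * 3 >= 12, so t >= 12/3.
Smallest integer t = ceil(12/3) = 4.

Answer: 4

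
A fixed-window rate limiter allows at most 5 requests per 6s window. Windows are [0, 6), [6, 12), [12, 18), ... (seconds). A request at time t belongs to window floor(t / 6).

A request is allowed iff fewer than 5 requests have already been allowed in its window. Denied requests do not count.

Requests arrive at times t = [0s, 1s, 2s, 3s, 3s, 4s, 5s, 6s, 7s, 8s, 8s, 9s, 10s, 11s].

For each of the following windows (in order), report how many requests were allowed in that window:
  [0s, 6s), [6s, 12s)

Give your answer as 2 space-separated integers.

Answer: 5 5

Derivation:
Processing requests:
  req#1 t=0s (window 0): ALLOW
  req#2 t=1s (window 0): ALLOW
  req#3 t=2s (window 0): ALLOW
  req#4 t=3s (window 0): ALLOW
  req#5 t=3s (window 0): ALLOW
  req#6 t=4s (window 0): DENY
  req#7 t=5s (window 0): DENY
  req#8 t=6s (window 1): ALLOW
  req#9 t=7s (window 1): ALLOW
  req#10 t=8s (window 1): ALLOW
  req#11 t=8s (window 1): ALLOW
  req#12 t=9s (window 1): ALLOW
  req#13 t=10s (window 1): DENY
  req#14 t=11s (window 1): DENY

Allowed counts by window: 5 5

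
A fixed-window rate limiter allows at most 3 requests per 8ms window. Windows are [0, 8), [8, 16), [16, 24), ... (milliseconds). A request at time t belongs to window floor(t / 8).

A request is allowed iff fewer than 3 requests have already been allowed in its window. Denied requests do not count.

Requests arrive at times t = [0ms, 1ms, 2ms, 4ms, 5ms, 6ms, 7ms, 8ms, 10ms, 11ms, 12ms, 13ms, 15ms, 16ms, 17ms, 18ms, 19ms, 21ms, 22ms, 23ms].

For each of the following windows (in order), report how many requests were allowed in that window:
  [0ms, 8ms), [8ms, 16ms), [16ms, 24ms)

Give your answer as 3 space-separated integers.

Processing requests:
  req#1 t=0ms (window 0): ALLOW
  req#2 t=1ms (window 0): ALLOW
  req#3 t=2ms (window 0): ALLOW
  req#4 t=4ms (window 0): DENY
  req#5 t=5ms (window 0): DENY
  req#6 t=6ms (window 0): DENY
  req#7 t=7ms (window 0): DENY
  req#8 t=8ms (window 1): ALLOW
  req#9 t=10ms (window 1): ALLOW
  req#10 t=11ms (window 1): ALLOW
  req#11 t=12ms (window 1): DENY
  req#12 t=13ms (window 1): DENY
  req#13 t=15ms (window 1): DENY
  req#14 t=16ms (window 2): ALLOW
  req#15 t=17ms (window 2): ALLOW
  req#16 t=18ms (window 2): ALLOW
  req#17 t=19ms (window 2): DENY
  req#18 t=21ms (window 2): DENY
  req#19 t=22ms (window 2): DENY
  req#20 t=23ms (window 2): DENY

Allowed counts by window: 3 3 3

Answer: 3 3 3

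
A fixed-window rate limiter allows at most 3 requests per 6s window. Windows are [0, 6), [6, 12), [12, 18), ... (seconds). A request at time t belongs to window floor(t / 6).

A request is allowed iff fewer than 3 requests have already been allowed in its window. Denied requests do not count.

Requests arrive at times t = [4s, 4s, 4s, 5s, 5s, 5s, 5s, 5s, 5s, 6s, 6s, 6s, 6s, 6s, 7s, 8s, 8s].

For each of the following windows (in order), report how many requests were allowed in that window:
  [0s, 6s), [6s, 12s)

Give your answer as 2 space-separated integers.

Answer: 3 3

Derivation:
Processing requests:
  req#1 t=4s (window 0): ALLOW
  req#2 t=4s (window 0): ALLOW
  req#3 t=4s (window 0): ALLOW
  req#4 t=5s (window 0): DENY
  req#5 t=5s (window 0): DENY
  req#6 t=5s (window 0): DENY
  req#7 t=5s (window 0): DENY
  req#8 t=5s (window 0): DENY
  req#9 t=5s (window 0): DENY
  req#10 t=6s (window 1): ALLOW
  req#11 t=6s (window 1): ALLOW
  req#12 t=6s (window 1): ALLOW
  req#13 t=6s (window 1): DENY
  req#14 t=6s (window 1): DENY
  req#15 t=7s (window 1): DENY
  req#16 t=8s (window 1): DENY
  req#17 t=8s (window 1): DENY

Allowed counts by window: 3 3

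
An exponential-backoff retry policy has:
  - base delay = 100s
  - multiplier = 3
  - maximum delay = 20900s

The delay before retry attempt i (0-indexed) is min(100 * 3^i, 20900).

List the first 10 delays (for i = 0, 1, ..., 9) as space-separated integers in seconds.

Computing each delay:
  i=0: min(100*3^0, 20900) = 100
  i=1: min(100*3^1, 20900) = 300
  i=2: min(100*3^2, 20900) = 900
  i=3: min(100*3^3, 20900) = 2700
  i=4: min(100*3^4, 20900) = 8100
  i=5: min(100*3^5, 20900) = 20900
  i=6: min(100*3^6, 20900) = 20900
  i=7: min(100*3^7, 20900) = 20900
  i=8: min(100*3^8, 20900) = 20900
  i=9: min(100*3^9, 20900) = 20900

Answer: 100 300 900 2700 8100 20900 20900 20900 20900 20900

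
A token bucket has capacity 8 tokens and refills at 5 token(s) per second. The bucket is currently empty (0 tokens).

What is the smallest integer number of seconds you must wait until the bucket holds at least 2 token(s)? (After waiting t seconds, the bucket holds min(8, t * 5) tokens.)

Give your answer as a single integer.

Need t * 5 >= 2, so t >= 2/5.
Smallest integer t = ceil(2/5) = 1.

Answer: 1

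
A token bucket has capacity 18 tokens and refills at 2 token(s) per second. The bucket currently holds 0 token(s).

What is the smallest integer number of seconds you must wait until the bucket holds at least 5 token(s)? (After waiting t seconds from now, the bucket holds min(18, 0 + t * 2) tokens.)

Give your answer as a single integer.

Need 0 + t * 2 >= 5, so t >= 5/2.
Smallest integer t = ceil(5/2) = 3.

Answer: 3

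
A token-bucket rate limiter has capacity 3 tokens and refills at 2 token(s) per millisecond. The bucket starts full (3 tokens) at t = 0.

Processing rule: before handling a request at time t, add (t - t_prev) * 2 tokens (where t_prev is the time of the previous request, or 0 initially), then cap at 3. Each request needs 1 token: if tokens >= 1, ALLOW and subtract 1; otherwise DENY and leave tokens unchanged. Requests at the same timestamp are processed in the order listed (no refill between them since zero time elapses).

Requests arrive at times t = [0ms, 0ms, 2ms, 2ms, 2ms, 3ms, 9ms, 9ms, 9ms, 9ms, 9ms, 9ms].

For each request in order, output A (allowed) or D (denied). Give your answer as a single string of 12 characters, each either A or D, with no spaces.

Simulating step by step:
  req#1 t=0ms: ALLOW
  req#2 t=0ms: ALLOW
  req#3 t=2ms: ALLOW
  req#4 t=2ms: ALLOW
  req#5 t=2ms: ALLOW
  req#6 t=3ms: ALLOW
  req#7 t=9ms: ALLOW
  req#8 t=9ms: ALLOW
  req#9 t=9ms: ALLOW
  req#10 t=9ms: DENY
  req#11 t=9ms: DENY
  req#12 t=9ms: DENY

Answer: AAAAAAAAADDD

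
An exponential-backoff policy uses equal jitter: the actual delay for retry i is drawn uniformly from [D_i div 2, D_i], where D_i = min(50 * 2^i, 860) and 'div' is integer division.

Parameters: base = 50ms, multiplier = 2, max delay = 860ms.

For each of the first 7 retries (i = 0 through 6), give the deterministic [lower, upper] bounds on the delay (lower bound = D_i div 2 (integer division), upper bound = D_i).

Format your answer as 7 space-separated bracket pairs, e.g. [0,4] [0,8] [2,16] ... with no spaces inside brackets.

Answer: [25,50] [50,100] [100,200] [200,400] [400,800] [430,860] [430,860]

Derivation:
Computing bounds per retry:
  i=0: D_i=min(50*2^0,860)=50, bounds=[25,50]
  i=1: D_i=min(50*2^1,860)=100, bounds=[50,100]
  i=2: D_i=min(50*2^2,860)=200, bounds=[100,200]
  i=3: D_i=min(50*2^3,860)=400, bounds=[200,400]
  i=4: D_i=min(50*2^4,860)=800, bounds=[400,800]
  i=5: D_i=min(50*2^5,860)=860, bounds=[430,860]
  i=6: D_i=min(50*2^6,860)=860, bounds=[430,860]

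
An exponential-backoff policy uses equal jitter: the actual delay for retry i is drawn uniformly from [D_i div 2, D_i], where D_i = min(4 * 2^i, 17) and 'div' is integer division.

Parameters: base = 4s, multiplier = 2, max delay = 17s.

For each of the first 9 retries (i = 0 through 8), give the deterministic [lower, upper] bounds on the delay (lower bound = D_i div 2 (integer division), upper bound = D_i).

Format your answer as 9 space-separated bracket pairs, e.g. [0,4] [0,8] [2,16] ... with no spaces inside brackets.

Computing bounds per retry:
  i=0: D_i=min(4*2^0,17)=4, bounds=[2,4]
  i=1: D_i=min(4*2^1,17)=8, bounds=[4,8]
  i=2: D_i=min(4*2^2,17)=16, bounds=[8,16]
  i=3: D_i=min(4*2^3,17)=17, bounds=[8,17]
  i=4: D_i=min(4*2^4,17)=17, bounds=[8,17]
  i=5: D_i=min(4*2^5,17)=17, bounds=[8,17]
  i=6: D_i=min(4*2^6,17)=17, bounds=[8,17]
  i=7: D_i=min(4*2^7,17)=17, bounds=[8,17]
  i=8: D_i=min(4*2^8,17)=17, bounds=[8,17]

Answer: [2,4] [4,8] [8,16] [8,17] [8,17] [8,17] [8,17] [8,17] [8,17]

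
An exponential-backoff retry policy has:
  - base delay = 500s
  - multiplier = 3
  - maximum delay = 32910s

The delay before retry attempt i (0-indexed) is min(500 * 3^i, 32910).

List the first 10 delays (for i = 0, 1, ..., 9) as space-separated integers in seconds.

Computing each delay:
  i=0: min(500*3^0, 32910) = 500
  i=1: min(500*3^1, 32910) = 1500
  i=2: min(500*3^2, 32910) = 4500
  i=3: min(500*3^3, 32910) = 13500
  i=4: min(500*3^4, 32910) = 32910
  i=5: min(500*3^5, 32910) = 32910
  i=6: min(500*3^6, 32910) = 32910
  i=7: min(500*3^7, 32910) = 32910
  i=8: min(500*3^8, 32910) = 32910
  i=9: min(500*3^9, 32910) = 32910

Answer: 500 1500 4500 13500 32910 32910 32910 32910 32910 32910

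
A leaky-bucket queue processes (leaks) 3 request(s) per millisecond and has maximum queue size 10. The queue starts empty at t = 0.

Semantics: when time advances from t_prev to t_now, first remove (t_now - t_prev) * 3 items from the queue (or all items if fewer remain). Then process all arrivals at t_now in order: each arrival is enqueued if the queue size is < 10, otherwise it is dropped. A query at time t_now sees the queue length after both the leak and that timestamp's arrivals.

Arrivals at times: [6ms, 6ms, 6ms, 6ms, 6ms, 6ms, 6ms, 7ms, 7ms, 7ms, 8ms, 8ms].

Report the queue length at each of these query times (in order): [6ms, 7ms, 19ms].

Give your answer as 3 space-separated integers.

Answer: 7 7 0

Derivation:
Queue lengths at query times:
  query t=6ms: backlog = 7
  query t=7ms: backlog = 7
  query t=19ms: backlog = 0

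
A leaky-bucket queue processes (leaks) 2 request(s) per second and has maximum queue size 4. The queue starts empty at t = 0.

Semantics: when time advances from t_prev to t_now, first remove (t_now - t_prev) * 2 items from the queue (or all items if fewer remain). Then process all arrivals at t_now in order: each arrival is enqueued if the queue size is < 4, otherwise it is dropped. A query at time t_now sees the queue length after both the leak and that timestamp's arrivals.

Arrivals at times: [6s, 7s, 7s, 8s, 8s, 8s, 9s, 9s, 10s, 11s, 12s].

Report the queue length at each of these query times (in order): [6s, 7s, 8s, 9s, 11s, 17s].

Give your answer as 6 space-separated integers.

Queue lengths at query times:
  query t=6s: backlog = 1
  query t=7s: backlog = 2
  query t=8s: backlog = 3
  query t=9s: backlog = 3
  query t=11s: backlog = 1
  query t=17s: backlog = 0

Answer: 1 2 3 3 1 0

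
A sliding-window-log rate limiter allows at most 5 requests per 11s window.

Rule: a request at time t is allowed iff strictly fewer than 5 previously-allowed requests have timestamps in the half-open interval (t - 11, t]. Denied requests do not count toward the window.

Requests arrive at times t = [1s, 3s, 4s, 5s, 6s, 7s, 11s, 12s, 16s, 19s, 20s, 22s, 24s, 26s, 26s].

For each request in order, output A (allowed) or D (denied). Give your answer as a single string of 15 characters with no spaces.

Tracking allowed requests in the window:
  req#1 t=1s: ALLOW
  req#2 t=3s: ALLOW
  req#3 t=4s: ALLOW
  req#4 t=5s: ALLOW
  req#5 t=6s: ALLOW
  req#6 t=7s: DENY
  req#7 t=11s: DENY
  req#8 t=12s: ALLOW
  req#9 t=16s: ALLOW
  req#10 t=19s: ALLOW
  req#11 t=20s: ALLOW
  req#12 t=22s: ALLOW
  req#13 t=24s: ALLOW
  req#14 t=26s: DENY
  req#15 t=26s: DENY

Answer: AAAAADDAAAAAADD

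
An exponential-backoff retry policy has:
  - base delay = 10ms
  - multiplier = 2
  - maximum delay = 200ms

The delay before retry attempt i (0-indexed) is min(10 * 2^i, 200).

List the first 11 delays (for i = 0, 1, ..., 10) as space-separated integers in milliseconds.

Computing each delay:
  i=0: min(10*2^0, 200) = 10
  i=1: min(10*2^1, 200) = 20
  i=2: min(10*2^2, 200) = 40
  i=3: min(10*2^3, 200) = 80
  i=4: min(10*2^4, 200) = 160
  i=5: min(10*2^5, 200) = 200
  i=6: min(10*2^6, 200) = 200
  i=7: min(10*2^7, 200) = 200
  i=8: min(10*2^8, 200) = 200
  i=9: min(10*2^9, 200) = 200
  i=10: min(10*2^10, 200) = 200

Answer: 10 20 40 80 160 200 200 200 200 200 200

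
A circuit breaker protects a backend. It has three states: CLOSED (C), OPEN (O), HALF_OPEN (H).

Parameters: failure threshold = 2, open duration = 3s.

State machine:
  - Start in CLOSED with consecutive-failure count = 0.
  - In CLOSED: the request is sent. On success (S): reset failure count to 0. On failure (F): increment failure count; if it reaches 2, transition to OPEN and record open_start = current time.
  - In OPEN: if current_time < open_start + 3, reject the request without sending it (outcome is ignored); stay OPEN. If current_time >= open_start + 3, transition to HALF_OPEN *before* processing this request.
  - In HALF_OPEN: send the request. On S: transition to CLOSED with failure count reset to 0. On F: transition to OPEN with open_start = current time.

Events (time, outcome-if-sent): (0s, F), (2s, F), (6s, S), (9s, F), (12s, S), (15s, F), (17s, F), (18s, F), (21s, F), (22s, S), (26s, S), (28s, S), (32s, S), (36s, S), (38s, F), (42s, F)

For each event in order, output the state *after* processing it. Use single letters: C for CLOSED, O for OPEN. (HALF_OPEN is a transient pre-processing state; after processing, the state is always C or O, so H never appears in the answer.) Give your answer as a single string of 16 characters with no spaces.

Answer: COCCCCOOOOCCCCCO

Derivation:
State after each event:
  event#1 t=0s outcome=F: state=CLOSED
  event#2 t=2s outcome=F: state=OPEN
  event#3 t=6s outcome=S: state=CLOSED
  event#4 t=9s outcome=F: state=CLOSED
  event#5 t=12s outcome=S: state=CLOSED
  event#6 t=15s outcome=F: state=CLOSED
  event#7 t=17s outcome=F: state=OPEN
  event#8 t=18s outcome=F: state=OPEN
  event#9 t=21s outcome=F: state=OPEN
  event#10 t=22s outcome=S: state=OPEN
  event#11 t=26s outcome=S: state=CLOSED
  event#12 t=28s outcome=S: state=CLOSED
  event#13 t=32s outcome=S: state=CLOSED
  event#14 t=36s outcome=S: state=CLOSED
  event#15 t=38s outcome=F: state=CLOSED
  event#16 t=42s outcome=F: state=OPEN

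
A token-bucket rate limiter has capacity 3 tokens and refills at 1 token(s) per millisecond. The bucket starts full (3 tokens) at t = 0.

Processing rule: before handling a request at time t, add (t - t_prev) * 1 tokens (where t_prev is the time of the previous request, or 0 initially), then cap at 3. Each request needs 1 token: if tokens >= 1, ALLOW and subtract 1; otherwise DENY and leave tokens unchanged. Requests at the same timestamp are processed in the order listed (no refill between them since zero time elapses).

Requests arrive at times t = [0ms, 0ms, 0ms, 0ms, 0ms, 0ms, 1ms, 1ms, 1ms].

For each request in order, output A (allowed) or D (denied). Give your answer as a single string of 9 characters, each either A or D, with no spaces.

Simulating step by step:
  req#1 t=0ms: ALLOW
  req#2 t=0ms: ALLOW
  req#3 t=0ms: ALLOW
  req#4 t=0ms: DENY
  req#5 t=0ms: DENY
  req#6 t=0ms: DENY
  req#7 t=1ms: ALLOW
  req#8 t=1ms: DENY
  req#9 t=1ms: DENY

Answer: AAADDDADD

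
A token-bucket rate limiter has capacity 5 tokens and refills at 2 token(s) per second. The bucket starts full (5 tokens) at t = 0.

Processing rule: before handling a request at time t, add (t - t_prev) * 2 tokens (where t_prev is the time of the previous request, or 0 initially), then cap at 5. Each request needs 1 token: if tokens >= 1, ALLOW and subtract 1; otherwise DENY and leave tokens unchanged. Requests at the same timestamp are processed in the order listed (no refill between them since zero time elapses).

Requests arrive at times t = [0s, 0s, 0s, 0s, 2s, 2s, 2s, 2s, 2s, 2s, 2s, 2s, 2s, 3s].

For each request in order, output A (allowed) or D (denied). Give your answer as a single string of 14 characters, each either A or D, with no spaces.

Simulating step by step:
  req#1 t=0s: ALLOW
  req#2 t=0s: ALLOW
  req#3 t=0s: ALLOW
  req#4 t=0s: ALLOW
  req#5 t=2s: ALLOW
  req#6 t=2s: ALLOW
  req#7 t=2s: ALLOW
  req#8 t=2s: ALLOW
  req#9 t=2s: ALLOW
  req#10 t=2s: DENY
  req#11 t=2s: DENY
  req#12 t=2s: DENY
  req#13 t=2s: DENY
  req#14 t=3s: ALLOW

Answer: AAAAAAAAADDDDA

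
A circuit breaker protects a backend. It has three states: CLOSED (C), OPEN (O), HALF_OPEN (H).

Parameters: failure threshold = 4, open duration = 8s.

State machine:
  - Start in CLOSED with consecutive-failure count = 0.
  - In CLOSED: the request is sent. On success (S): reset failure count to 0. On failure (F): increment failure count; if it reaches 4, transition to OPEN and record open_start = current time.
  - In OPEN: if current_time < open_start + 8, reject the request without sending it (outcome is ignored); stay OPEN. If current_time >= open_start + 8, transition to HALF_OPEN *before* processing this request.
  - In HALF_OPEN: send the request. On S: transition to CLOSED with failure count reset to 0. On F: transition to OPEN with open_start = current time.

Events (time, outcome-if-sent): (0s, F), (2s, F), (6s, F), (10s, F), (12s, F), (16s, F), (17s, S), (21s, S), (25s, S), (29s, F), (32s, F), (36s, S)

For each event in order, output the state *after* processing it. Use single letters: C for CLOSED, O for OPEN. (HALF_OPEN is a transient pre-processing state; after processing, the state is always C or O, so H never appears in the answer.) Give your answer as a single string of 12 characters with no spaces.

State after each event:
  event#1 t=0s outcome=F: state=CLOSED
  event#2 t=2s outcome=F: state=CLOSED
  event#3 t=6s outcome=F: state=CLOSED
  event#4 t=10s outcome=F: state=OPEN
  event#5 t=12s outcome=F: state=OPEN
  event#6 t=16s outcome=F: state=OPEN
  event#7 t=17s outcome=S: state=OPEN
  event#8 t=21s outcome=S: state=CLOSED
  event#9 t=25s outcome=S: state=CLOSED
  event#10 t=29s outcome=F: state=CLOSED
  event#11 t=32s outcome=F: state=CLOSED
  event#12 t=36s outcome=S: state=CLOSED

Answer: CCCOOOOCCCCC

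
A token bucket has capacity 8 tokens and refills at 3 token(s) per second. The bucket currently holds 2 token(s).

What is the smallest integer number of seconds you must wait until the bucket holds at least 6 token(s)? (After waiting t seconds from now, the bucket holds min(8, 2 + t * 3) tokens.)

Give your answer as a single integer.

Answer: 2

Derivation:
Need 2 + t * 3 >= 6, so t >= 4/3.
Smallest integer t = ceil(4/3) = 2.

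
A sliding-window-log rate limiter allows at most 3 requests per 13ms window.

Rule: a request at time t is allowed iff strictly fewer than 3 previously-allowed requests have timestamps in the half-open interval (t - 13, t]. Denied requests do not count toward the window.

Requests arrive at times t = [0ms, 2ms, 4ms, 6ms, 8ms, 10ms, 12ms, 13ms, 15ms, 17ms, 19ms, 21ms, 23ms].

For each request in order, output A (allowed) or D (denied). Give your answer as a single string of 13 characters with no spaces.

Tracking allowed requests in the window:
  req#1 t=0ms: ALLOW
  req#2 t=2ms: ALLOW
  req#3 t=4ms: ALLOW
  req#4 t=6ms: DENY
  req#5 t=8ms: DENY
  req#6 t=10ms: DENY
  req#7 t=12ms: DENY
  req#8 t=13ms: ALLOW
  req#9 t=15ms: ALLOW
  req#10 t=17ms: ALLOW
  req#11 t=19ms: DENY
  req#12 t=21ms: DENY
  req#13 t=23ms: DENY

Answer: AAADDDDAAADDD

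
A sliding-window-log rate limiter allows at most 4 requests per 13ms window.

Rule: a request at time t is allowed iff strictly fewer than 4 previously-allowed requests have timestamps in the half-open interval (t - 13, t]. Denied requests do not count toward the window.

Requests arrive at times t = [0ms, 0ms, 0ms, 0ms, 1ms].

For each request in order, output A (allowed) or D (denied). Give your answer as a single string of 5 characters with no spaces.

Tracking allowed requests in the window:
  req#1 t=0ms: ALLOW
  req#2 t=0ms: ALLOW
  req#3 t=0ms: ALLOW
  req#4 t=0ms: ALLOW
  req#5 t=1ms: DENY

Answer: AAAAD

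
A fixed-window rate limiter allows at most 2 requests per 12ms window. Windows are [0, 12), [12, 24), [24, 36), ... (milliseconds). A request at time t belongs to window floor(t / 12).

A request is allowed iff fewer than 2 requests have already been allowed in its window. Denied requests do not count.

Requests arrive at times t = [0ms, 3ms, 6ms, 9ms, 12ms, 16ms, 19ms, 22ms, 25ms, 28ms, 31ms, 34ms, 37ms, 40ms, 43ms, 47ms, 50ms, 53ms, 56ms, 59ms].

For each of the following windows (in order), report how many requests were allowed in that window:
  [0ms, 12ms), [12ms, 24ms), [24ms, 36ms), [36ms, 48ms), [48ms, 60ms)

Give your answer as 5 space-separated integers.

Answer: 2 2 2 2 2

Derivation:
Processing requests:
  req#1 t=0ms (window 0): ALLOW
  req#2 t=3ms (window 0): ALLOW
  req#3 t=6ms (window 0): DENY
  req#4 t=9ms (window 0): DENY
  req#5 t=12ms (window 1): ALLOW
  req#6 t=16ms (window 1): ALLOW
  req#7 t=19ms (window 1): DENY
  req#8 t=22ms (window 1): DENY
  req#9 t=25ms (window 2): ALLOW
  req#10 t=28ms (window 2): ALLOW
  req#11 t=31ms (window 2): DENY
  req#12 t=34ms (window 2): DENY
  req#13 t=37ms (window 3): ALLOW
  req#14 t=40ms (window 3): ALLOW
  req#15 t=43ms (window 3): DENY
  req#16 t=47ms (window 3): DENY
  req#17 t=50ms (window 4): ALLOW
  req#18 t=53ms (window 4): ALLOW
  req#19 t=56ms (window 4): DENY
  req#20 t=59ms (window 4): DENY

Allowed counts by window: 2 2 2 2 2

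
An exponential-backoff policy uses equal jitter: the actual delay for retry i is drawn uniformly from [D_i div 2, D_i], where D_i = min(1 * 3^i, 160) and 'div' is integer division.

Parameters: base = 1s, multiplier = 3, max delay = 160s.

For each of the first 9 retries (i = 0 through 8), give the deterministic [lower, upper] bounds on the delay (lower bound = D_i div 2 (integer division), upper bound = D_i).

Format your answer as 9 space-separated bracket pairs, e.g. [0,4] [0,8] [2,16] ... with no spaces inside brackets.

Computing bounds per retry:
  i=0: D_i=min(1*3^0,160)=1, bounds=[0,1]
  i=1: D_i=min(1*3^1,160)=3, bounds=[1,3]
  i=2: D_i=min(1*3^2,160)=9, bounds=[4,9]
  i=3: D_i=min(1*3^3,160)=27, bounds=[13,27]
  i=4: D_i=min(1*3^4,160)=81, bounds=[40,81]
  i=5: D_i=min(1*3^5,160)=160, bounds=[80,160]
  i=6: D_i=min(1*3^6,160)=160, bounds=[80,160]
  i=7: D_i=min(1*3^7,160)=160, bounds=[80,160]
  i=8: D_i=min(1*3^8,160)=160, bounds=[80,160]

Answer: [0,1] [1,3] [4,9] [13,27] [40,81] [80,160] [80,160] [80,160] [80,160]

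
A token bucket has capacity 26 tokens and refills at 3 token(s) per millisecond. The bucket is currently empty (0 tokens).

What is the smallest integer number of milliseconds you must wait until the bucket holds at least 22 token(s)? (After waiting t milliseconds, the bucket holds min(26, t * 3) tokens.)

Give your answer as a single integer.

Answer: 8

Derivation:
Need t * 3 >= 22, so t >= 22/3.
Smallest integer t = ceil(22/3) = 8.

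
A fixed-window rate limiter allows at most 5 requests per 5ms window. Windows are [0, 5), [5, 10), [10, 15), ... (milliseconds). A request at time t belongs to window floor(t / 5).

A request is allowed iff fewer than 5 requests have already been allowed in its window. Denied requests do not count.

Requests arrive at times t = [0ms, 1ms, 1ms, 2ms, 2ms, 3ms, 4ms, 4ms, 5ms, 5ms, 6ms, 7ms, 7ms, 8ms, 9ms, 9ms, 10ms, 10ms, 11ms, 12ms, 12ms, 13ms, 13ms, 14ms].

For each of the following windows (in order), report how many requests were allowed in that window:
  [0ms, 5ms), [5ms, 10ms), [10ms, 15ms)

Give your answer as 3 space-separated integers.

Answer: 5 5 5

Derivation:
Processing requests:
  req#1 t=0ms (window 0): ALLOW
  req#2 t=1ms (window 0): ALLOW
  req#3 t=1ms (window 0): ALLOW
  req#4 t=2ms (window 0): ALLOW
  req#5 t=2ms (window 0): ALLOW
  req#6 t=3ms (window 0): DENY
  req#7 t=4ms (window 0): DENY
  req#8 t=4ms (window 0): DENY
  req#9 t=5ms (window 1): ALLOW
  req#10 t=5ms (window 1): ALLOW
  req#11 t=6ms (window 1): ALLOW
  req#12 t=7ms (window 1): ALLOW
  req#13 t=7ms (window 1): ALLOW
  req#14 t=8ms (window 1): DENY
  req#15 t=9ms (window 1): DENY
  req#16 t=9ms (window 1): DENY
  req#17 t=10ms (window 2): ALLOW
  req#18 t=10ms (window 2): ALLOW
  req#19 t=11ms (window 2): ALLOW
  req#20 t=12ms (window 2): ALLOW
  req#21 t=12ms (window 2): ALLOW
  req#22 t=13ms (window 2): DENY
  req#23 t=13ms (window 2): DENY
  req#24 t=14ms (window 2): DENY

Allowed counts by window: 5 5 5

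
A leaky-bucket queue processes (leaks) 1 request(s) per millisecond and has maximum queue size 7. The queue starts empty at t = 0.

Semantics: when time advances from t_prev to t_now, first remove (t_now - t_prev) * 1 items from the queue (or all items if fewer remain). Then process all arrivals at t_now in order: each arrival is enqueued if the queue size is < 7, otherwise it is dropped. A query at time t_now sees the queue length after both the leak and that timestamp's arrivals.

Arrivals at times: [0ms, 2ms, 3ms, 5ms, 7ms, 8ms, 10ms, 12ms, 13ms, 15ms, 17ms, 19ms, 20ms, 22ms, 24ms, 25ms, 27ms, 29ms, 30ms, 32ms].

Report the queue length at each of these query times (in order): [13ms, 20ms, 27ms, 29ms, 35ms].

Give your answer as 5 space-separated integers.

Answer: 1 1 1 1 0

Derivation:
Queue lengths at query times:
  query t=13ms: backlog = 1
  query t=20ms: backlog = 1
  query t=27ms: backlog = 1
  query t=29ms: backlog = 1
  query t=35ms: backlog = 0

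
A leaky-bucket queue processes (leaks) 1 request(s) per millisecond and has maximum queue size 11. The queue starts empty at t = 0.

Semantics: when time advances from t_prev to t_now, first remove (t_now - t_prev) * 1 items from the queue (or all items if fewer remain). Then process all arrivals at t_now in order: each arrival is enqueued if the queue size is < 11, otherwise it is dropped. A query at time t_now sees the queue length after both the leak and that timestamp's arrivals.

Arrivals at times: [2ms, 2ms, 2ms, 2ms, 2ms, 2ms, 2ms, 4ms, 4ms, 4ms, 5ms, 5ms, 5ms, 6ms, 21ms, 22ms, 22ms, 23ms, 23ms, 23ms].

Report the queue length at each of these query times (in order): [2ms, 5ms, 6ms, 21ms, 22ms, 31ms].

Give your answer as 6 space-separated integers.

Answer: 7 10 10 1 2 0

Derivation:
Queue lengths at query times:
  query t=2ms: backlog = 7
  query t=5ms: backlog = 10
  query t=6ms: backlog = 10
  query t=21ms: backlog = 1
  query t=22ms: backlog = 2
  query t=31ms: backlog = 0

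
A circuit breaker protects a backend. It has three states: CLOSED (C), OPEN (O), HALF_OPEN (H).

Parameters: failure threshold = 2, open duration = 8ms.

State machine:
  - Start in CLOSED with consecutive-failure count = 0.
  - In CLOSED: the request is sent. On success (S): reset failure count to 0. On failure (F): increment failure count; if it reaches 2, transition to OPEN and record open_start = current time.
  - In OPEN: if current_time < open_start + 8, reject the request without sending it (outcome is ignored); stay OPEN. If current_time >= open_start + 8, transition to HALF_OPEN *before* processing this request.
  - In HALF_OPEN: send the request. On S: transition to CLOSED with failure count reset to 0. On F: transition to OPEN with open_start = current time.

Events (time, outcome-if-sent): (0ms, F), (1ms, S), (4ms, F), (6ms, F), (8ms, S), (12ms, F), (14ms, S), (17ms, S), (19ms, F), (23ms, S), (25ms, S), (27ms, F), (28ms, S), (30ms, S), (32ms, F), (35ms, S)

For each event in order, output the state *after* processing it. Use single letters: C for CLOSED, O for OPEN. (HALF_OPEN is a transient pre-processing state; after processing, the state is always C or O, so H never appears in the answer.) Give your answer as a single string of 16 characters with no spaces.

Answer: CCCOOOCCCCCCCCCC

Derivation:
State after each event:
  event#1 t=0ms outcome=F: state=CLOSED
  event#2 t=1ms outcome=S: state=CLOSED
  event#3 t=4ms outcome=F: state=CLOSED
  event#4 t=6ms outcome=F: state=OPEN
  event#5 t=8ms outcome=S: state=OPEN
  event#6 t=12ms outcome=F: state=OPEN
  event#7 t=14ms outcome=S: state=CLOSED
  event#8 t=17ms outcome=S: state=CLOSED
  event#9 t=19ms outcome=F: state=CLOSED
  event#10 t=23ms outcome=S: state=CLOSED
  event#11 t=25ms outcome=S: state=CLOSED
  event#12 t=27ms outcome=F: state=CLOSED
  event#13 t=28ms outcome=S: state=CLOSED
  event#14 t=30ms outcome=S: state=CLOSED
  event#15 t=32ms outcome=F: state=CLOSED
  event#16 t=35ms outcome=S: state=CLOSED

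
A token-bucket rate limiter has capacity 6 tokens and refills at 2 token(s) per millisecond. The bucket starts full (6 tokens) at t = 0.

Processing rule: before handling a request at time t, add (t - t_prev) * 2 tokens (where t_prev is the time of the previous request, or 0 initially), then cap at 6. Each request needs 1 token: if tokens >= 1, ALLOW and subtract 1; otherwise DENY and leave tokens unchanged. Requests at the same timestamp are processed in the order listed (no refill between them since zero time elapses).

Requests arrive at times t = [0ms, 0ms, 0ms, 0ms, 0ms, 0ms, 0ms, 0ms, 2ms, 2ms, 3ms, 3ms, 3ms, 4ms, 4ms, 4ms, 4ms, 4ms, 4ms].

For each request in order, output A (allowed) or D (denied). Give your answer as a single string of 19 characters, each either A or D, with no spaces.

Simulating step by step:
  req#1 t=0ms: ALLOW
  req#2 t=0ms: ALLOW
  req#3 t=0ms: ALLOW
  req#4 t=0ms: ALLOW
  req#5 t=0ms: ALLOW
  req#6 t=0ms: ALLOW
  req#7 t=0ms: DENY
  req#8 t=0ms: DENY
  req#9 t=2ms: ALLOW
  req#10 t=2ms: ALLOW
  req#11 t=3ms: ALLOW
  req#12 t=3ms: ALLOW
  req#13 t=3ms: ALLOW
  req#14 t=4ms: ALLOW
  req#15 t=4ms: ALLOW
  req#16 t=4ms: ALLOW
  req#17 t=4ms: DENY
  req#18 t=4ms: DENY
  req#19 t=4ms: DENY

Answer: AAAAAADDAAAAAAAADDD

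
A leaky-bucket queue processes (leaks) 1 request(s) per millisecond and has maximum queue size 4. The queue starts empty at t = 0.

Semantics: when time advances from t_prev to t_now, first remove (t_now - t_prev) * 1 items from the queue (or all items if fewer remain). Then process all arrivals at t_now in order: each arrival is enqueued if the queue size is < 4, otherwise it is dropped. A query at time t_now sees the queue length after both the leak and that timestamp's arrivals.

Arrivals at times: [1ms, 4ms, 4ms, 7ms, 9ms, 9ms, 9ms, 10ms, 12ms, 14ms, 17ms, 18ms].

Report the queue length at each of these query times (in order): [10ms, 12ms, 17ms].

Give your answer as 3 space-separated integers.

Answer: 3 2 1

Derivation:
Queue lengths at query times:
  query t=10ms: backlog = 3
  query t=12ms: backlog = 2
  query t=17ms: backlog = 1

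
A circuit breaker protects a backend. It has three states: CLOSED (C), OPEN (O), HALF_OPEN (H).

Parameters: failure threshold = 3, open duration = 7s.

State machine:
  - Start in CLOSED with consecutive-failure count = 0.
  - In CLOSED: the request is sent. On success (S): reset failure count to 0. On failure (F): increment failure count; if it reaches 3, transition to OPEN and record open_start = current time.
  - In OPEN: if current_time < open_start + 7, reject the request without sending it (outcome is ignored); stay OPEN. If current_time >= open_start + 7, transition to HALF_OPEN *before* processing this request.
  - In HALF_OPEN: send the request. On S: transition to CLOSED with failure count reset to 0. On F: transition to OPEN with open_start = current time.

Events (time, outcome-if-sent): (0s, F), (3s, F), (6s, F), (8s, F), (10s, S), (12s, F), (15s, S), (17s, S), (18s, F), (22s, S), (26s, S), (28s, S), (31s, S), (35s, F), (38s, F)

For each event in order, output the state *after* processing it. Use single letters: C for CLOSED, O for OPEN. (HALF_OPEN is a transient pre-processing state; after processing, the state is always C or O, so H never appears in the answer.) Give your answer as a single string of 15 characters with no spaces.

State after each event:
  event#1 t=0s outcome=F: state=CLOSED
  event#2 t=3s outcome=F: state=CLOSED
  event#3 t=6s outcome=F: state=OPEN
  event#4 t=8s outcome=F: state=OPEN
  event#5 t=10s outcome=S: state=OPEN
  event#6 t=12s outcome=F: state=OPEN
  event#7 t=15s outcome=S: state=CLOSED
  event#8 t=17s outcome=S: state=CLOSED
  event#9 t=18s outcome=F: state=CLOSED
  event#10 t=22s outcome=S: state=CLOSED
  event#11 t=26s outcome=S: state=CLOSED
  event#12 t=28s outcome=S: state=CLOSED
  event#13 t=31s outcome=S: state=CLOSED
  event#14 t=35s outcome=F: state=CLOSED
  event#15 t=38s outcome=F: state=CLOSED

Answer: CCOOOOCCCCCCCCC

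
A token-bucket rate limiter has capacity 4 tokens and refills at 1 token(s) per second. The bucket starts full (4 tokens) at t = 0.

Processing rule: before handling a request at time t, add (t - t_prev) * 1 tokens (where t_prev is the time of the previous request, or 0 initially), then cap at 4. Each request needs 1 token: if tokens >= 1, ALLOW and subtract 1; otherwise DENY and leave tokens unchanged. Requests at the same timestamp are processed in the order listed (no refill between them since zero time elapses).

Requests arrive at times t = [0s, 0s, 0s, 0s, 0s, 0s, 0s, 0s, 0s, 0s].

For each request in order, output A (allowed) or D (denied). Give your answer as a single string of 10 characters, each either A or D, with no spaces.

Answer: AAAADDDDDD

Derivation:
Simulating step by step:
  req#1 t=0s: ALLOW
  req#2 t=0s: ALLOW
  req#3 t=0s: ALLOW
  req#4 t=0s: ALLOW
  req#5 t=0s: DENY
  req#6 t=0s: DENY
  req#7 t=0s: DENY
  req#8 t=0s: DENY
  req#9 t=0s: DENY
  req#10 t=0s: DENY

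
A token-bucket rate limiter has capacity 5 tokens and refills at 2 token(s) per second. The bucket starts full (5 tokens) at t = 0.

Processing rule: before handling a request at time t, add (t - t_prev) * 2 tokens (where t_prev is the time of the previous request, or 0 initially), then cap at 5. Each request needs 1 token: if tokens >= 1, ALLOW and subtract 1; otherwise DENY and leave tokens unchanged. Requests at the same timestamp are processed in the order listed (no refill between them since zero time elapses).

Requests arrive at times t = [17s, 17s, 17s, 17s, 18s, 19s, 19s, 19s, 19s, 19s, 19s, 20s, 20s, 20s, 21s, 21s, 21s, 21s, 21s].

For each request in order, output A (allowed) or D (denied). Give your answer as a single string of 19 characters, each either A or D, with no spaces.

Answer: AAAAAAAAADDAADAADDD

Derivation:
Simulating step by step:
  req#1 t=17s: ALLOW
  req#2 t=17s: ALLOW
  req#3 t=17s: ALLOW
  req#4 t=17s: ALLOW
  req#5 t=18s: ALLOW
  req#6 t=19s: ALLOW
  req#7 t=19s: ALLOW
  req#8 t=19s: ALLOW
  req#9 t=19s: ALLOW
  req#10 t=19s: DENY
  req#11 t=19s: DENY
  req#12 t=20s: ALLOW
  req#13 t=20s: ALLOW
  req#14 t=20s: DENY
  req#15 t=21s: ALLOW
  req#16 t=21s: ALLOW
  req#17 t=21s: DENY
  req#18 t=21s: DENY
  req#19 t=21s: DENY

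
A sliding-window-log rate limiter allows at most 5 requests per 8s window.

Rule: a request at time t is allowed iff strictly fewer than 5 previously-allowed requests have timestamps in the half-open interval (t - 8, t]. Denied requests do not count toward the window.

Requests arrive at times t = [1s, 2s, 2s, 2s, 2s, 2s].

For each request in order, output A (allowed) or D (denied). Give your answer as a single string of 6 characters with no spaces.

Tracking allowed requests in the window:
  req#1 t=1s: ALLOW
  req#2 t=2s: ALLOW
  req#3 t=2s: ALLOW
  req#4 t=2s: ALLOW
  req#5 t=2s: ALLOW
  req#6 t=2s: DENY

Answer: AAAAAD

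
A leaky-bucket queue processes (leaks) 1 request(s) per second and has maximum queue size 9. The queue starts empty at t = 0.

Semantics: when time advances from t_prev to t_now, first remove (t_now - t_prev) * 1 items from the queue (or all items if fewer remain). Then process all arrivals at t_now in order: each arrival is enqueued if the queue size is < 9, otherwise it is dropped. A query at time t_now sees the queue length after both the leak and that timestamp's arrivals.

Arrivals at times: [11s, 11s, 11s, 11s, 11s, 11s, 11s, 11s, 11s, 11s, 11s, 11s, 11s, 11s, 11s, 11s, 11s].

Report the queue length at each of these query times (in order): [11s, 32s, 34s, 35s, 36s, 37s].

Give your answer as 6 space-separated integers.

Answer: 9 0 0 0 0 0

Derivation:
Queue lengths at query times:
  query t=11s: backlog = 9
  query t=32s: backlog = 0
  query t=34s: backlog = 0
  query t=35s: backlog = 0
  query t=36s: backlog = 0
  query t=37s: backlog = 0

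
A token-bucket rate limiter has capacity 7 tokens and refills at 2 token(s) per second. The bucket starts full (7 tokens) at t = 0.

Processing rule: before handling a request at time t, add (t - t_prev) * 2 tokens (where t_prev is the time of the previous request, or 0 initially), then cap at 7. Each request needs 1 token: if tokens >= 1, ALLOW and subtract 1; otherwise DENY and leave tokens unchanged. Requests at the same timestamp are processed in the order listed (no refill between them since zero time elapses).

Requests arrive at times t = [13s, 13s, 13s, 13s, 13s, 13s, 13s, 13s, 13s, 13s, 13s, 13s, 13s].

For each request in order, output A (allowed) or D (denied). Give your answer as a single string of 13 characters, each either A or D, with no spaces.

Answer: AAAAAAADDDDDD

Derivation:
Simulating step by step:
  req#1 t=13s: ALLOW
  req#2 t=13s: ALLOW
  req#3 t=13s: ALLOW
  req#4 t=13s: ALLOW
  req#5 t=13s: ALLOW
  req#6 t=13s: ALLOW
  req#7 t=13s: ALLOW
  req#8 t=13s: DENY
  req#9 t=13s: DENY
  req#10 t=13s: DENY
  req#11 t=13s: DENY
  req#12 t=13s: DENY
  req#13 t=13s: DENY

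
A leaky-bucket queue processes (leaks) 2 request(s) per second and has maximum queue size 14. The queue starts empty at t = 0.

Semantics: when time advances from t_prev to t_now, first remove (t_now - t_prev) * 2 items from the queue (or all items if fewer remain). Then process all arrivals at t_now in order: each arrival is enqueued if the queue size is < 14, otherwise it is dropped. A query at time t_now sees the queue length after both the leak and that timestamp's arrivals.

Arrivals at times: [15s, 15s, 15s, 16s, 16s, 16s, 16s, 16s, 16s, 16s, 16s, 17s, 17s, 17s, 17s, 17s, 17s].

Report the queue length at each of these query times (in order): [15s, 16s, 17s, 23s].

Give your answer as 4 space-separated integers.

Answer: 3 9 13 1

Derivation:
Queue lengths at query times:
  query t=15s: backlog = 3
  query t=16s: backlog = 9
  query t=17s: backlog = 13
  query t=23s: backlog = 1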